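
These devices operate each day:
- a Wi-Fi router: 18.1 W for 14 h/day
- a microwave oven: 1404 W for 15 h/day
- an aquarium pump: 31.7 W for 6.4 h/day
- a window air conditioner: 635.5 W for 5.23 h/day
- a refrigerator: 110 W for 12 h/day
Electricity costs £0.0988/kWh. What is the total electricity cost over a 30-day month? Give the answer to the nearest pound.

Wi-Fi router: 18.1 W × 14 h × 30 d = 7,602 Wh = 7.602 kWh
microwave oven: 1404 W × 15 h × 30 d = 631,800 Wh = 631.8 kWh
aquarium pump: 31.7 W × 6.4 h × 30 d = 6,086 Wh = 6.086 kWh
window air conditioner: 635.5 W × 5.23 h × 30 d = 99,710 Wh = 99.71 kWh
refrigerator: 110 W × 12 h × 30 d = 39,600 Wh = 39.6 kWh
Total energy = 7.602 + 631.8 + 6.086 + 99.71 + 39.6 = 784.8 kWh
Cost = 784.8 kWh × £0.0988 = £77.54 ≈ £78

£78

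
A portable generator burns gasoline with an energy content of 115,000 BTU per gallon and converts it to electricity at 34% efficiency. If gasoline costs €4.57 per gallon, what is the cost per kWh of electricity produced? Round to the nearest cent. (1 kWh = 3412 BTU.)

€0.40

Electrical output per gallon = 115,000 BTU × 0.34 / 3412 BTU/kWh = 11.46 kWh
Cost per kWh = €4.57 / 11.46 kWh = €0.399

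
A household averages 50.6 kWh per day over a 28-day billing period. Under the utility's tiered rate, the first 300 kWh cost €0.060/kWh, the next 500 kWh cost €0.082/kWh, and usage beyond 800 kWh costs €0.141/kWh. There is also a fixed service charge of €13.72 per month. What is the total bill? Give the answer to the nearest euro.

Usage = 50.6 kWh/day × 28 days = 1416.8 kWh
First 300 kWh × €0.060 = €18.00
Next 500 kWh × €0.082 = €41.00
Remaining 616.8 kWh × €0.141 = €86.97
Energy charge = €145.97; + service €13.72 = €159.69 ≈ €160

€160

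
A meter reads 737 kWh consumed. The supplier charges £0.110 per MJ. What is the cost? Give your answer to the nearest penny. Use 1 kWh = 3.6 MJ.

£291.85

737 kWh × (3.6 MJ/kWh) = 2,653 MJ
Cost = 2,653 MJ × £0.110/MJ = £291.85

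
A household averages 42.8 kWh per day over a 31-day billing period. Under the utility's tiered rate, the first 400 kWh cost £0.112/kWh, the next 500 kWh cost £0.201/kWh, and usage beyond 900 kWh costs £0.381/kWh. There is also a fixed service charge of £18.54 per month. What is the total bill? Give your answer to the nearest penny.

Usage = 42.8 kWh/day × 31 days = 1326.8 kWh
First 400 kWh × £0.112 = £44.80
Next 500 kWh × £0.201 = £100.50
Remaining 426.8 kWh × £0.381 = £162.61
Energy charge = £307.91; + service £18.54 = £326.45

£326.45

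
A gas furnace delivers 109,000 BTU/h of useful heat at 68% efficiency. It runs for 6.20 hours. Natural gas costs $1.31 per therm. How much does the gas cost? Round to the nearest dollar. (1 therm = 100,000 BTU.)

$13

Heat delivered = 109,000 BTU/h × 6.20 h = 675,800 BTU
Gas input = 675,800 / 0.68 = 993,824 BTU
= 993,824 / 100,000 = 9.938 therm
Cost = 9.938 × $1.31/therm = $13.02 ≈ $13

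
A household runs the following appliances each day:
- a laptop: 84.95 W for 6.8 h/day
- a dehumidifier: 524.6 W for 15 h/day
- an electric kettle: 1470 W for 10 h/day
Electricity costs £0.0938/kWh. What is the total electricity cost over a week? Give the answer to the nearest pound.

laptop: 84.95 W × 6.8 h × 7 d = 4,044 Wh = 4.044 kWh
dehumidifier: 524.6 W × 15 h × 7 d = 55,083 Wh = 55.08 kWh
electric kettle: 1470 W × 10 h × 7 d = 102,900 Wh = 102.9 kWh
Total energy = 4.044 + 55.08 + 102.9 = 162 kWh
Cost = 162 kWh × £0.0938 = £15.20 ≈ £15

£15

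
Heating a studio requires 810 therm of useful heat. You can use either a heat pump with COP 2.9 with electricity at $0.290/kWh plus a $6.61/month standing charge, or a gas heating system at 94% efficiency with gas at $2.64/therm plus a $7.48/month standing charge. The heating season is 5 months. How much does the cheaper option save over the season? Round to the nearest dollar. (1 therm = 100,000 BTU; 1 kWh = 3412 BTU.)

Heat load = 810 therm × 100,000 = 81,000,000 BTU
Gas: input = 81,000,000 / 0.94 = 86,170,213 BTU = 861.7 therm → 861.7 × $2.64 = $2,274.89; + 5 × $7.48 standing = $2,312.29
Heat pump: 81,000,000 BTU / 3412 = 23,740 kWh heat; / 2.9 = 8,186 kWh in → × $0.290 = $2,373.97; + 5 × $6.61 standing = $2,407.02
Difference = |$2,312.29 − $2,407.02| = $94.73 ≈ $95

$95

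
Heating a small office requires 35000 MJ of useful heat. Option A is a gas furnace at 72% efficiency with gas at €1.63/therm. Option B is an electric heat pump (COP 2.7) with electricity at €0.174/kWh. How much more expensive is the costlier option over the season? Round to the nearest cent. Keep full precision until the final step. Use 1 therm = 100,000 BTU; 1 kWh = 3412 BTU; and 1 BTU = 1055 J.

€124.45

Heat load = 35000 MJ = 35,000,000,000 J / 1055 = 33,175,355 BTU
Gas: input = 33,175,355 / 0.72 = 46,076,883 BTU = 460.8 therm → 460.8 × €1.63 = €751.05
Heat pump: 33,175,355 BTU / 3412 = 9,723 kWh heat; / 2.7 = 3,601 kWh in → × €0.174 = €626.60
Difference = |€751.05 − €626.60| = €124.45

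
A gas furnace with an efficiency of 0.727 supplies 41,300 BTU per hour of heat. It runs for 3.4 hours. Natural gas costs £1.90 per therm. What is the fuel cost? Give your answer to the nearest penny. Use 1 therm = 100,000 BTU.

Heat delivered = 41,300 BTU/h × 3.4 h = 140,420 BTU
Gas input = 140,420 / 0.727 = 193,150 BTU
= 193,150 / 100,000 = 1.931 therm
Cost = 1.931 × £1.90/therm = £3.67

£3.67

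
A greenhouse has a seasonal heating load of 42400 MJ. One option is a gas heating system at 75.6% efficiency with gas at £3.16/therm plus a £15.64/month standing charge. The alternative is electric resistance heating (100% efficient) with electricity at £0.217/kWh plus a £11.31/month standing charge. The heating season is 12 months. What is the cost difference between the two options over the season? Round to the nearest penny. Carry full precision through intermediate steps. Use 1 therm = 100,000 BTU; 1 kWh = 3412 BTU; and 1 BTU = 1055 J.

£824.18

Heat load = 42400 MJ = 42,400,000,000 J / 1055 = 40,189,573 BTU
Gas: input = 40,189,573 / 0.756 = 53,160,811 BTU = 531.6 therm → 531.6 × £3.16 = £1,679.88; + 12 × £15.64 standing = £1,867.56
Electric: 40,189,573 BTU / 3412 = 11,780 kWh → × £0.217 = £2,556.02; + 12 × £11.31 standing = £2,691.74
Difference = |£1,867.56 − £2,691.74| = £824.18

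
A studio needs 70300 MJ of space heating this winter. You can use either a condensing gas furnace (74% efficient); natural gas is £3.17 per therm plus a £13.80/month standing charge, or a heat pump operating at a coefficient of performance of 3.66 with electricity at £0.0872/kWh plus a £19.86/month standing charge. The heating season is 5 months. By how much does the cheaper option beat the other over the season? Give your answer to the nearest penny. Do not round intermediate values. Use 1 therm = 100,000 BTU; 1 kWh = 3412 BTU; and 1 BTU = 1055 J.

Heat load = 70300 MJ = 70,300,000,000 J / 1055 = 66,635,071 BTU
Gas: input = 66,635,071 / 0.74 = 90,047,393 BTU = 900.5 therm → 900.5 × £3.17 = £2,854.50; + 5 × £13.80 standing = £2,923.50
Heat pump: 66,635,071 BTU / 3412 = 19,530 kWh heat; / 3.66 = 5,336 kWh in → × £0.0872 = £465.30; + 5 × £19.86 standing = £564.60
Difference = |£2,923.50 − £564.60| = £2,358.91

£2358.91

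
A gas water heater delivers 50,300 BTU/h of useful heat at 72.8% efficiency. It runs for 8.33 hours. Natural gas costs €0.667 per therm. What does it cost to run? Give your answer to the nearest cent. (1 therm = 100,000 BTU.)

Heat delivered = 50,300 BTU/h × 8.33 h = 418,999 BTU
Gas input = 418,999 / 0.728 = 575,548 BTU
= 575,548 / 100,000 = 5.755 therm
Cost = 5.755 × €0.667/therm = €3.84

€3.84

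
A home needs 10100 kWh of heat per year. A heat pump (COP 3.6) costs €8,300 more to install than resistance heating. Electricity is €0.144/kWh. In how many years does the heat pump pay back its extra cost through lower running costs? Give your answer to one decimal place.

7.9 years

Resistance: 10100 kWh × €0.144 = €1,454.40/yr
Heat pump: 10100 / 3.6 = 2806 kWh in → × €0.144 = €404.00/yr
Annual savings = €1,050.40
Payback = €8,300 / €1,050.40 = 7.9 years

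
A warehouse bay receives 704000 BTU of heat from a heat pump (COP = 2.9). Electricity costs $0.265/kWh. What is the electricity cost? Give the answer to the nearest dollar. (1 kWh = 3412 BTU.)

Heat delivered = 704,000 BTU / 3412 = 206.3 kWh
Electrical input = 206.3 kWh / 2.9 = 71.15 kWh
Cost = 71.15 × $0.265/kWh = $18.85 ≈ $19

$19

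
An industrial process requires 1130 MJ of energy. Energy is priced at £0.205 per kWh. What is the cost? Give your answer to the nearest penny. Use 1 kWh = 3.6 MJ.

£64.35

1130 MJ × (0.27778 kWh/MJ) = 313.9 kWh
Cost = 313.9 kWh × £0.205/kWh = £64.35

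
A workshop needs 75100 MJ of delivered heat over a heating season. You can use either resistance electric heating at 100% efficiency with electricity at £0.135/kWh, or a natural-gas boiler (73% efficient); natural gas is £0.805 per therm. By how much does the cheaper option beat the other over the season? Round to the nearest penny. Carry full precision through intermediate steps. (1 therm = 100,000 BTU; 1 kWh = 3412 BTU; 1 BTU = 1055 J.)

£2031.53

Heat load = 75100 MJ = 75,100,000,000 J / 1055 = 71,184,834 BTU
Gas: input = 71,184,834 / 0.73 = 97,513,471 BTU = 975.1 therm → 975.1 × £0.805 = £784.98
Electric: 71,184,834 BTU / 3412 = 20,860 kWh → × £0.135 = £2,816.52
Difference = |£784.98 − £2,816.52| = £2,031.53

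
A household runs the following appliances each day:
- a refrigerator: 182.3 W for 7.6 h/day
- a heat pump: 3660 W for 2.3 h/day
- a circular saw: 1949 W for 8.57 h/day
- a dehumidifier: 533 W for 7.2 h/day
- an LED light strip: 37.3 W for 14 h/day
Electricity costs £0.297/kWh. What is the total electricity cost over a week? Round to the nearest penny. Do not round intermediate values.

refrigerator: 182.3 W × 7.6 h × 7 d = 9,698 Wh = 9.698 kWh
heat pump: 3660 W × 2.3 h × 7 d = 58,926 Wh = 58.93 kWh
circular saw: 1949 W × 8.57 h × 7 d = 116,921 Wh = 116.9 kWh
dehumidifier: 533 W × 7.2 h × 7 d = 26,863 Wh = 26.86 kWh
LED light strip: 37.3 W × 14 h × 7 d = 3,655 Wh = 3.655 kWh
Total energy = 9.698 + 58.93 + 116.9 + 26.86 + 3.655 = 216.1 kWh
Cost = 216.1 kWh × £0.297 = £64.17

£64.17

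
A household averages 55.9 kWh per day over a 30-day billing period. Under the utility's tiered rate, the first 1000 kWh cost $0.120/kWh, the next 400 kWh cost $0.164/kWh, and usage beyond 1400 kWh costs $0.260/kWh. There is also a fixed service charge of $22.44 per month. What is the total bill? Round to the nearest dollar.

Usage = 55.9 kWh/day × 30 days = 1677 kWh
First 1000 kWh × $0.120 = $120.00
Next 400 kWh × $0.164 = $65.60
Remaining 277 kWh × $0.260 = $72.02
Energy charge = $257.62; + service $22.44 = $280.06 ≈ $280

$280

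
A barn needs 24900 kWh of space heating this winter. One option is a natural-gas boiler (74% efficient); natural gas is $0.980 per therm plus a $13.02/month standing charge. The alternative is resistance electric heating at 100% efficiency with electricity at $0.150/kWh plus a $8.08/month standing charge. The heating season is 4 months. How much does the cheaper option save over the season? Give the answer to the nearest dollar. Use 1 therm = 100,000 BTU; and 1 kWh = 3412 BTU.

$2590

Heat load = 24900 kWh × 3412 = 84,958,800 BTU
Gas: input = 84,958,800 / 0.74 = 114,809,189 BTU = 1,148 therm → 1,148 × $0.980 = $1,125.13; + 4 × $13.02 standing = $1,177.21
Electric: 84,958,800 BTU / 3412 = 24,900 kWh → × $0.150 = $3,735.00; + 4 × $8.08 standing = $3,767.32
Difference = |$1,177.21 − $3,767.32| = $2,590.11 ≈ $2590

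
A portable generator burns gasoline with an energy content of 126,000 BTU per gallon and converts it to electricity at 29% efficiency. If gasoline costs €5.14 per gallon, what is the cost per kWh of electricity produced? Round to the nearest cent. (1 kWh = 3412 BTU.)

€0.48

Electrical output per gallon = 126,000 BTU × 0.29 / 3412 BTU/kWh = 10.71 kWh
Cost per kWh = €5.14 / 10.71 kWh = €0.480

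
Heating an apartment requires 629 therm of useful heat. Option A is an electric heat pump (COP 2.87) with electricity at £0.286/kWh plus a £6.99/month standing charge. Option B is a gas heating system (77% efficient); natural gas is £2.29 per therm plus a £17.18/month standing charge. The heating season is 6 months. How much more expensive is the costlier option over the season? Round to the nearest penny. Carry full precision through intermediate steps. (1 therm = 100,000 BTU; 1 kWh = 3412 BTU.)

£94.73

Heat load = 629 therm × 100,000 = 62,900,000 BTU
Gas: input = 62,900,000 / 0.77 = 81,688,312 BTU = 816.9 therm → 816.9 × £2.29 = £1,870.66; + 6 × £17.18 standing = £1,973.74
Heat pump: 62,900,000 BTU / 3412 = 18,430 kWh heat; / 2.87 = 6,423 kWh in → × £0.286 = £1,837.07; + 6 × £6.99 standing = £1,879.01
Difference = |£1,973.74 − £1,879.01| = £94.73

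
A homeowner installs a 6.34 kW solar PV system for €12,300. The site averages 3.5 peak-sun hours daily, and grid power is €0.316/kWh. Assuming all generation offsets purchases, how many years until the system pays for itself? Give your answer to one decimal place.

4.8 years

Daily generation = 6.34 kW × 3.5 h = 22.19 kWh
Annual generation = 22.19 × 365 = 8099.3 kWh
Annual savings = 8099.3 × €0.316 = €2,559.39
Payback = €12,300 / €2,559.39 = 4.81 years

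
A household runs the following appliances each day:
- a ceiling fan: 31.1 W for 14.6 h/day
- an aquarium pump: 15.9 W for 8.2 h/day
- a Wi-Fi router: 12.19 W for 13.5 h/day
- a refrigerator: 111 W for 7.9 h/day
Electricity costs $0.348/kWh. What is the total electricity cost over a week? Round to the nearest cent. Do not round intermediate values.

ceiling fan: 31.1 W × 14.6 h × 7 d = 3,178 Wh = 3.178 kWh
aquarium pump: 15.9 W × 8.2 h × 7 d = 913 Wh = 0.9127 kWh
Wi-Fi router: 12.19 W × 13.5 h × 7 d = 1,152 Wh = 1.152 kWh
refrigerator: 111 W × 7.9 h × 7 d = 6,138 Wh = 6.138 kWh
Total energy = 3.178 + 0.9127 + 1.152 + 6.138 = 11.38 kWh
Cost = 11.38 kWh × $0.348 = $3.96

$3.96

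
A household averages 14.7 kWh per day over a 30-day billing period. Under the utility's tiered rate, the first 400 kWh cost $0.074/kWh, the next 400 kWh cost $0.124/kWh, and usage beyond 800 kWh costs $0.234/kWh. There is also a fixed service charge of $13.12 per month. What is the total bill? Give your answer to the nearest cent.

Usage = 14.7 kWh/day × 30 days = 441 kWh
First 400 kWh × $0.074 = $29.60
Next 41 kWh × $0.124 = $5.08
Remaining tier: 0 kWh (not reached)
Energy charge = $34.68; + service $13.12 = $47.80

$47.80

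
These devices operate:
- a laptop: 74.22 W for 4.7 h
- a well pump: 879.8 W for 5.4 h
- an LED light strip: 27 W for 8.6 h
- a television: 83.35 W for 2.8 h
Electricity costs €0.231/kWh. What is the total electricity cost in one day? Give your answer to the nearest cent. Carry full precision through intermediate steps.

€1.29

laptop: 74.22 W × 4.7 h = 349 Wh = 0.3488 kWh
well pump: 879.8 W × 5.4 h = 4,751 Wh = 4.751 kWh
LED light strip: 27 W × 8.6 h = 232 Wh = 0.2322 kWh
television: 83.35 W × 2.8 h = 233 Wh = 0.2334 kWh
Total energy = 0.3488 + 4.751 + 0.2322 + 0.2334 = 5.565 kWh
Cost = 5.565 kWh × €0.231 = €1.29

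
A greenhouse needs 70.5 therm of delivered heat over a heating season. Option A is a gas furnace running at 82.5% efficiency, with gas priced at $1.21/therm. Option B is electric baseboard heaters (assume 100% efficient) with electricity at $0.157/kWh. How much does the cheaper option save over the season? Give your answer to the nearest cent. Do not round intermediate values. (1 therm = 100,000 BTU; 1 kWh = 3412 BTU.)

$221.00

Heat load = 70.5 therm × 100,000 = 7,050,000 BTU
Gas: input = 7,050,000 / 0.825 = 8,545,455 BTU = 85.45 therm → 85.45 × $1.21 = $103.40
Electric: 7,050,000 BTU / 3412 = 2,066 kWh → × $0.157 = $324.40
Difference = |$103.40 − $324.40| = $221.00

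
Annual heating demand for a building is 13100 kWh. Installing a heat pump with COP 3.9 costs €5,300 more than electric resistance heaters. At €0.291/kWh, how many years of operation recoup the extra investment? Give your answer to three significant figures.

1.87 years

Resistance: 13100 kWh × €0.291 = €3,812.10/yr
Heat pump: 13100 / 3.9 = 3359 kWh in → × €0.291 = €977.46/yr
Annual savings = €2,834.64
Payback = €5,300 / €2,834.64 = 1.87 years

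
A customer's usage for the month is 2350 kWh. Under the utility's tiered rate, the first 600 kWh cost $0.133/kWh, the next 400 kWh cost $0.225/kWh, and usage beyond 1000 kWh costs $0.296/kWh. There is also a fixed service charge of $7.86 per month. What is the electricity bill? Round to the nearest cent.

$577.26

First 600 kWh × $0.133 = $79.80
Next 400 kWh × $0.225 = $90.00
Remaining 1350 kWh × $0.296 = $399.60
Energy charge = $569.40; + service $7.86 = $577.26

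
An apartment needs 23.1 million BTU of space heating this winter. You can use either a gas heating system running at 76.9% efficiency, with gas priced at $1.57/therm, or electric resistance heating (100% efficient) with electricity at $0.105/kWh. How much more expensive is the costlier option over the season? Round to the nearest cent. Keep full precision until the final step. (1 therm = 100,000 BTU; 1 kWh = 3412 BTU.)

Heat load = 23.1 × 10⁶ BTU = 23,100,000 BTU
Gas: input = 23,100,000 / 0.769 = 30,039,012 BTU = 300.4 therm → 300.4 × $1.57 = $471.61
Electric: 23,100,000 BTU / 3412 = 6,770 kWh → × $0.105 = $710.87
Difference = |$471.61 − $710.87| = $239.26

$239.26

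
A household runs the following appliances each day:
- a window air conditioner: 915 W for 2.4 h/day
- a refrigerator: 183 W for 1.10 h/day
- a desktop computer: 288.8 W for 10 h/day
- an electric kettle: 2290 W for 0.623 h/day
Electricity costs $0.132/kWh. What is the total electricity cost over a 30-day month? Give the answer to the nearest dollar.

window air conditioner: 915 W × 2.4 h × 30 d = 65,880 Wh = 65.88 kWh
refrigerator: 183 W × 1.10 h × 30 d = 6,039 Wh = 6.039 kWh
desktop computer: 288.8 W × 10 h × 30 d = 86,640 Wh = 86.64 kWh
electric kettle: 2290 W × 0.623 h × 30 d = 42,800 Wh = 42.8 kWh
Total energy = 65.88 + 6.039 + 86.64 + 42.8 = 201.4 kWh
Cost = 201.4 kWh × $0.132 = $26.58 ≈ $27

$27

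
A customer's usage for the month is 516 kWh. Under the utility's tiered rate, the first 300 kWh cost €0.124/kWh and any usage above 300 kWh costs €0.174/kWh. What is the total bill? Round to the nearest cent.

€74.78

First 300 kWh × €0.124 = €37.20
Remaining 216 kWh × €0.174 = €37.58
Total = €74.78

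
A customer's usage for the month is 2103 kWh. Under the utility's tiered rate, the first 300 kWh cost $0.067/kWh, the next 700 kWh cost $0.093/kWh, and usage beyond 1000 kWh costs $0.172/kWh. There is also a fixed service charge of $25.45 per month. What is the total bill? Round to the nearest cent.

$300.37

First 300 kWh × $0.067 = $20.10
Next 700 kWh × $0.093 = $65.10
Remaining 1103 kWh × $0.172 = $189.72
Energy charge = $274.92; + service $25.45 = $300.37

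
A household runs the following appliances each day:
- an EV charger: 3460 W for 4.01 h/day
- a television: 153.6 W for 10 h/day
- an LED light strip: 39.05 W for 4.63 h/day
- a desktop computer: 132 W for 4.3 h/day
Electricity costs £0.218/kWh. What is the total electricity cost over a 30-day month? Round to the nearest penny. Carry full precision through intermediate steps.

EV charger: 3460 W × 4.01 h × 30 d = 416,238 Wh = 416.2 kWh
television: 153.6 W × 10 h × 30 d = 46,080 Wh = 46.08 kWh
LED light strip: 39.05 W × 4.63 h × 30 d = 5,424 Wh = 5.424 kWh
desktop computer: 132 W × 4.3 h × 30 d = 17,028 Wh = 17.03 kWh
Total energy = 416.2 + 46.08 + 5.424 + 17.03 = 484.8 kWh
Cost = 484.8 kWh × £0.218 = £105.68

£105.68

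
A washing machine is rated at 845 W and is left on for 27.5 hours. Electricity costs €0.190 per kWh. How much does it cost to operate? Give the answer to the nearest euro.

Energy = 845 W × 27.5 h = 23,238 Wh = 23.24 kWh
Cost = 23.24 kWh × €0.190/kWh = €4.42 ≈ €4

€4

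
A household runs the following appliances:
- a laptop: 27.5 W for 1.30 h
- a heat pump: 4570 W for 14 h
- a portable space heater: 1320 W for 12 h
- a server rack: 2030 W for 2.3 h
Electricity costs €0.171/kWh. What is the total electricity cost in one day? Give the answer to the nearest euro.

€14

laptop: 27.5 W × 1.30 h = 36 Wh = 0.03575 kWh
heat pump: 4570 W × 14 h = 63,980 Wh = 63.98 kWh
portable space heater: 1320 W × 12 h = 15,840 Wh = 15.84 kWh
server rack: 2030 W × 2.3 h = 4,669 Wh = 4.669 kWh
Total energy = 0.03575 + 63.98 + 15.84 + 4.669 = 84.52 kWh
Cost = 84.52 kWh × €0.171 = €14.45 ≈ €14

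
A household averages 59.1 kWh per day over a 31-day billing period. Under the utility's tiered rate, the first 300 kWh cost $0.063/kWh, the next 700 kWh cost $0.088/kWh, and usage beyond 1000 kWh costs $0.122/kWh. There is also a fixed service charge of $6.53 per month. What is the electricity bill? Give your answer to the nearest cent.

$188.55

Usage = 59.1 kWh/day × 31 days = 1832.1 kWh
First 300 kWh × $0.063 = $18.90
Next 700 kWh × $0.088 = $61.60
Remaining 832.1 kWh × $0.122 = $101.52
Energy charge = $182.02; + service $6.53 = $188.55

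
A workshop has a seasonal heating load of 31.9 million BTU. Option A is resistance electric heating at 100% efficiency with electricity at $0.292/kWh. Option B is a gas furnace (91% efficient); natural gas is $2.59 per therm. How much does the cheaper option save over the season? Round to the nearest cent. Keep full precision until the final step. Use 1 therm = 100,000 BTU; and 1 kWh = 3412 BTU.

Heat load = 31.9 × 10⁶ BTU = 31,900,000 BTU
Gas: input = 31,900,000 / 0.91 = 35,054,945 BTU = 350.5 therm → 350.5 × $2.59 = $907.92
Electric: 31,900,000 BTU / 3412 = 9,349 kWh → × $0.292 = $2,730.01
Difference = |$907.92 − $2,730.01| = $1,822.09

$1822.09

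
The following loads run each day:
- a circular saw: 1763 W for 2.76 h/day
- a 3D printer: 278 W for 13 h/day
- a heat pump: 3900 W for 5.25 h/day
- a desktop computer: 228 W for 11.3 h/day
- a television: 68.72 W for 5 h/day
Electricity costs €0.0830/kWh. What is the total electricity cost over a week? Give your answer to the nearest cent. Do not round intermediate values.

€18.52

circular saw: 1763 W × 2.76 h × 7 d = 34,061 Wh = 34.06 kWh
3D printer: 278 W × 13 h × 7 d = 25,298 Wh = 25.3 kWh
heat pump: 3900 W × 5.25 h × 7 d = 143,325 Wh = 143.3 kWh
desktop computer: 228 W × 11.3 h × 7 d = 18,035 Wh = 18.03 kWh
television: 68.72 W × 5 h × 7 d = 2,405 Wh = 2.405 kWh
Total energy = 34.06 + 25.3 + 143.3 + 18.03 + 2.405 = 223.1 kWh
Cost = 223.1 kWh × €0.0830 = €18.52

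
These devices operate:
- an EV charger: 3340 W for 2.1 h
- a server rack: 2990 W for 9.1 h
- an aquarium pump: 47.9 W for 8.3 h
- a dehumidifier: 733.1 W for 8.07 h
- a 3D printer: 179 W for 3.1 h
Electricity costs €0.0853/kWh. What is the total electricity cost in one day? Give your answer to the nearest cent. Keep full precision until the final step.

EV charger: 3340 W × 2.1 h = 7,014 Wh = 7.014 kWh
server rack: 2990 W × 9.1 h = 27,209 Wh = 27.21 kWh
aquarium pump: 47.9 W × 8.3 h = 398 Wh = 0.3976 kWh
dehumidifier: 733.1 W × 8.07 h = 5,916 Wh = 5.916 kWh
3D printer: 179 W × 3.1 h = 555 Wh = 0.5549 kWh
Total energy = 7.014 + 27.21 + 0.3976 + 5.916 + 0.5549 = 41.09 kWh
Cost = 41.09 kWh × €0.0853 = €3.51

€3.51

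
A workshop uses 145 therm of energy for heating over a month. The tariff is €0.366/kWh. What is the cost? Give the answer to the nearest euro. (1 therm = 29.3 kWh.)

145 therm × (29.3 kWh/therm) = 4,248 kWh
Cost = 4,248 kWh × €0.366/kWh = €1,554.95 ≈ €1555

€1555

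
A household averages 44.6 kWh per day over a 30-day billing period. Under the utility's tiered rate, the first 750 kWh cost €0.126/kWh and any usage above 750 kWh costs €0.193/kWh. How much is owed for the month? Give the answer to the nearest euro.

Usage = 44.6 kWh/day × 30 days = 1338 kWh
First 750 kWh × €0.126 = €94.50
Remaining 588 kWh × €0.193 = €113.48
Total = €207.98 ≈ €208

€208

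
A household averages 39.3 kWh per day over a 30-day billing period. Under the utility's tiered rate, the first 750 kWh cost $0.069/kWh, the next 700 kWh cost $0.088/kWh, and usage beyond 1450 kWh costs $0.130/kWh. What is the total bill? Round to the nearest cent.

Usage = 39.3 kWh/day × 30 days = 1179 kWh
First 750 kWh × $0.069 = $51.75
Next 429 kWh × $0.088 = $37.75
Remaining tier: 0 kWh (not reached)
Total = $89.50

$89.50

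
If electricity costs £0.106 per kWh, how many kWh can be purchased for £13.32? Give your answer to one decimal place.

125.7 kWh

£13.32 / £0.106 per kWh = 125.7 kWh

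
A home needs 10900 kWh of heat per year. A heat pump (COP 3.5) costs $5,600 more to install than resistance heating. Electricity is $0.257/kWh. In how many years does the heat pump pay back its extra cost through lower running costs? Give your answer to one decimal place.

2.8 years

Resistance: 10900 kWh × $0.257 = $2,801.30/yr
Heat pump: 10900 / 3.5 = 3114 kWh in → × $0.257 = $800.37/yr
Annual savings = $2,000.93
Payback = $5,600 / $2,000.93 = 2.8 years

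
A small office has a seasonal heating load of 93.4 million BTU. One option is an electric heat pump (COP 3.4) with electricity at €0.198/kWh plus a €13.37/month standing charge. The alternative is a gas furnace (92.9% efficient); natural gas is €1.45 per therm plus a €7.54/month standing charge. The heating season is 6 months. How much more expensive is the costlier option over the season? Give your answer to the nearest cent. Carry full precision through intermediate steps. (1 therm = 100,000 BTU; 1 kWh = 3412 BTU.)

€171.31

Heat load = 93.4 × 10⁶ BTU = 93,400,000 BTU
Gas: input = 93,400,000 / 0.929 = 100,538,213 BTU = 1,005 therm → 1,005 × €1.45 = €1,457.80; + 6 × €7.54 standing = €1,503.04
Heat pump: 93,400,000 BTU / 3412 = 27,370 kWh heat; / 3.4 = 8,051 kWh in → × €0.198 = €1,594.13; + 6 × €13.37 standing = €1,674.35
Difference = |€1,503.04 − €1,674.35| = €171.31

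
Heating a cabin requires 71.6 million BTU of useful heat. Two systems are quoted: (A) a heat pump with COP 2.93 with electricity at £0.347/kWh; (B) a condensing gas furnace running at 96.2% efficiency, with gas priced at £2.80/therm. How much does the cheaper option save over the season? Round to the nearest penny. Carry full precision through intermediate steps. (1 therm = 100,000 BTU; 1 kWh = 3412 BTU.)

£401.23

Heat load = 71.6 × 10⁶ BTU = 71,600,000 BTU
Gas: input = 71,600,000 / 0.962 = 74,428,274 BTU = 744.3 therm → 744.3 × £2.80 = £2,083.99
Heat pump: 71,600,000 BTU / 3412 = 20,980 kWh heat; / 2.93 = 7,162 kWh in → × £0.347 = £2,485.23
Difference = |£2,083.99 − £2,485.23| = £401.23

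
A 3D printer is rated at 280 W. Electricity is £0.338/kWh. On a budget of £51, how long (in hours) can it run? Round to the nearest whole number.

539 h

Energy budget = £51 / £0.338 per kWh = 150.9 kWh = 150,888 Wh
Runtime = 150,888 Wh / 280 W = 538.9 h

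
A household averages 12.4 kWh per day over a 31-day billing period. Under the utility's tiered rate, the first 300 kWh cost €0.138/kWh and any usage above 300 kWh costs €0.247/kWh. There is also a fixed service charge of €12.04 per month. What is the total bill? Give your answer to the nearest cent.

€74.29

Usage = 12.4 kWh/day × 31 days = 384.4 kWh
First 300 kWh × €0.138 = €41.40
Remaining 84.4 kWh × €0.247 = €20.85
Energy charge = €62.25; + service €12.04 = €74.29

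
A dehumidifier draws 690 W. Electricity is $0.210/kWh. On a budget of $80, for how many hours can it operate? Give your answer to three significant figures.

552 h

Energy budget = $80 / $0.210 per kWh = 381 kWh = 380,952 Wh
Runtime = 380,952 Wh / 690 W = 552.1 h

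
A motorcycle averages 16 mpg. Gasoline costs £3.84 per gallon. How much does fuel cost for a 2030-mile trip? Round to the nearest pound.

Fuel = 2030 mi / 16 mpg = 126.9 gal
Cost = 126.9 gal × £3.84/gal = £487.20 ≈ £487

£487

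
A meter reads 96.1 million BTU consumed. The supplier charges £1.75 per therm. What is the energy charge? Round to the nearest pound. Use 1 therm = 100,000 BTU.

£1682

96.1 million BTU × (10 therm/million BTU) = 961 therm
Cost = 961 therm × £1.75/therm = £1,681.75 ≈ £1682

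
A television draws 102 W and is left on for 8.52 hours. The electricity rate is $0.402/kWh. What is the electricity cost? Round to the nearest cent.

Energy = 102 W × 8.52 h = 869 Wh = 0.869 kWh
Cost = 0.869 kWh × $0.402/kWh = $0.35

$0.35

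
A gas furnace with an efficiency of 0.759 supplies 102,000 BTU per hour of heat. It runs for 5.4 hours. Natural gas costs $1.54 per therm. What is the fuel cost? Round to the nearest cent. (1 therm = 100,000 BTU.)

Heat delivered = 102,000 BTU/h × 5.4 h = 550,800 BTU
Gas input = 550,800 / 0.759 = 725,692 BTU
= 725,692 / 100,000 = 7.257 therm
Cost = 7.257 × $1.54/therm = $11.18

$11.18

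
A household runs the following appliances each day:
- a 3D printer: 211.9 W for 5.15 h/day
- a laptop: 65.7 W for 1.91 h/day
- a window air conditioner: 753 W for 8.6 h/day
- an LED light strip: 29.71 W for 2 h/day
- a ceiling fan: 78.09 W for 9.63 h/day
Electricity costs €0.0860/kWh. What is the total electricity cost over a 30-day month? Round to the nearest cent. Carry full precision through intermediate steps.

3D printer: 211.9 W × 5.15 h × 30 d = 32,739 Wh = 32.74 kWh
laptop: 65.7 W × 1.91 h × 30 d = 3,765 Wh = 3.765 kWh
window air conditioner: 753 W × 8.6 h × 30 d = 194,274 Wh = 194.3 kWh
LED light strip: 29.71 W × 2 h × 30 d = 1,783 Wh = 1.783 kWh
ceiling fan: 78.09 W × 9.63 h × 30 d = 22,560 Wh = 22.56 kWh
Total energy = 32.74 + 3.765 + 194.3 + 1.783 + 22.56 = 255.1 kWh
Cost = 255.1 kWh × €0.0860 = €21.94

€21.94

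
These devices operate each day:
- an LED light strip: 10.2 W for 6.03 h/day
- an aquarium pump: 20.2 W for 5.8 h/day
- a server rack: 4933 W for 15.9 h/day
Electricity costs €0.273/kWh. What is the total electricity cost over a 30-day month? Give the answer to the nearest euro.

€644

LED light strip: 10.2 W × 6.03 h × 30 d = 1,845 Wh = 1.845 kWh
aquarium pump: 20.2 W × 5.8 h × 30 d = 3,515 Wh = 3.515 kWh
server rack: 4933 W × 15.9 h × 30 d = 2,353,041 Wh = 2,353 kWh
Total energy = 1.845 + 3.515 + 2,353 = 2,358 kWh
Cost = 2,358 kWh × €0.273 = €643.84 ≈ €644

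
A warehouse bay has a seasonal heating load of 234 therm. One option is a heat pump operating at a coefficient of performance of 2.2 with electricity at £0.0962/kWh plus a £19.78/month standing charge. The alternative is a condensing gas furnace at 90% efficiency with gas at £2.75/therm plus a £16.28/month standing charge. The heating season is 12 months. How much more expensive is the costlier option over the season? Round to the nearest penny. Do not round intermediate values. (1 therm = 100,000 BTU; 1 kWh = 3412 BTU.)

Heat load = 234 therm × 100,000 = 23,400,000 BTU
Gas: input = 23,400,000 / 0.90 = 26,000,000 BTU = 260 therm → 260 × £2.75 = £715.00; + 12 × £16.28 standing = £910.36
Heat pump: 23,400,000 BTU / 3412 = 6,858 kWh heat; / 2.2 = 3,117 kWh in → × £0.0962 = £299.89; + 12 × £19.78 standing = £537.25
Difference = |£910.36 − £537.25| = £373.11

£373.11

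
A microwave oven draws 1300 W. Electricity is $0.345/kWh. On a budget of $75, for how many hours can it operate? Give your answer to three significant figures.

Energy budget = $75 / $0.345 per kWh = 217.4 kWh = 217,391 Wh
Runtime = 217,391 Wh / 1300 W = 167.2 h

167 h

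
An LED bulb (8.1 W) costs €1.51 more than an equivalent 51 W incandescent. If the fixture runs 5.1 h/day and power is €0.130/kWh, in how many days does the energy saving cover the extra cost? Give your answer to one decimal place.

53.1 days

Power saved = 51 − 8.1 = 42.9 W
Daily energy saved = 42.9 W × 5.1 h = 218.8 Wh = 0.21879 kWh
Daily savings = 0.21879 × €0.130 = €0.0284
Payback = €1.51 / €0.0284 per day = 53.09 days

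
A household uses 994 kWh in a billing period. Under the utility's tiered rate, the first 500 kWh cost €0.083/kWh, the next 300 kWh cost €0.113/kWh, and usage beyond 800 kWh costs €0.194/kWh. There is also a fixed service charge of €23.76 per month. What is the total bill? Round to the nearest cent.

€136.80

First 500 kWh × €0.083 = €41.50
Next 300 kWh × €0.113 = €33.90
Remaining 194 kWh × €0.194 = €37.64
Energy charge = €113.04; + service €23.76 = €136.80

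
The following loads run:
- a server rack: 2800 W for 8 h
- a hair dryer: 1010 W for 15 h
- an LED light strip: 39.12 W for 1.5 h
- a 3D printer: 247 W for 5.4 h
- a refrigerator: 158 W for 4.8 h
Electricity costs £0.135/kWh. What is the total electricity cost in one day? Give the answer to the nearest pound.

£5

server rack: 2800 W × 8 h = 22,400 Wh = 22.4 kWh
hair dryer: 1010 W × 15 h = 15,150 Wh = 15.15 kWh
LED light strip: 39.12 W × 1.5 h = 59 Wh = 0.05868 kWh
3D printer: 247 W × 5.4 h = 1,334 Wh = 1.334 kWh
refrigerator: 158 W × 4.8 h = 758 Wh = 0.7584 kWh
Total energy = 22.4 + 15.15 + 0.05868 + 1.334 + 0.7584 = 39.7 kWh
Cost = 39.7 kWh × £0.135 = £5.36 ≈ £5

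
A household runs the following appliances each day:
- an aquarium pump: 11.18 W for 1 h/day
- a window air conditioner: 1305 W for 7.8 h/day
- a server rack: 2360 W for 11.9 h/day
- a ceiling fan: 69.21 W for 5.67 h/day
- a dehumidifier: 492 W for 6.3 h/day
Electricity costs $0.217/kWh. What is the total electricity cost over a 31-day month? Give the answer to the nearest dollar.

aquarium pump: 11.18 W × 1 h × 31 d = 347 Wh = 0.3466 kWh
window air conditioner: 1305 W × 7.8 h × 31 d = 315,549 Wh = 315.5 kWh
server rack: 2360 W × 11.9 h × 31 d = 870,604 Wh = 870.6 kWh
ceiling fan: 69.21 W × 5.67 h × 31 d = 12,165 Wh = 12.17 kWh
dehumidifier: 492 W × 6.3 h × 31 d = 96,088 Wh = 96.09 kWh
Total energy = 0.3466 + 315.5 + 870.6 + 12.17 + 96.09 = 1,295 kWh
Cost = 1,295 kWh × $0.217 = $280.96 ≈ $281

$281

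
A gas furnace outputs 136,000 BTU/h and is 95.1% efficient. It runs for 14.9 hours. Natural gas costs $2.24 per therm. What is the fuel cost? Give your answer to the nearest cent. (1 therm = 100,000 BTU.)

$47.73

Heat delivered = 136,000 BTU/h × 14.9 h = 2,026,400 BTU
Gas input = 2,026,400 / 0.951 = 2,130,810 BTU
= 2,130,810 / 100,000 = 21.31 therm
Cost = 21.31 × $2.24/therm = $47.73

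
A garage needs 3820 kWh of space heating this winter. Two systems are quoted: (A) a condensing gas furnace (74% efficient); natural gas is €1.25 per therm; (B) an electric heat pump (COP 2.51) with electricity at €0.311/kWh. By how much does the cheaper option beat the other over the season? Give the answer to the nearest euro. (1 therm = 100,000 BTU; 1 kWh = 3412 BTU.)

€253

Heat load = 3820 kWh × 3412 = 13,033,840 BTU
Gas: input = 13,033,840 / 0.74 = 17,613,297 BTU = 176.1 therm → 176.1 × €1.25 = €220.17
Heat pump: 13,033,840 BTU / 3412 = 3,820 kWh heat; / 2.51 = 1,522 kWh in → × €0.311 = €473.31
Difference = |€220.17 − €473.31| = €253.15 ≈ €253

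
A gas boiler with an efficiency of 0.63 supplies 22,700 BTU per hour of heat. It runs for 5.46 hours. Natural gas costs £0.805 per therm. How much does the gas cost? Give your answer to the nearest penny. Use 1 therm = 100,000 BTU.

Heat delivered = 22,700 BTU/h × 5.46 h = 123,942 BTU
Gas input = 123,942 / 0.63 = 196,733 BTU
= 196,733 / 100,000 = 1.967 therm
Cost = 1.967 × £0.805/therm = £1.58

£1.58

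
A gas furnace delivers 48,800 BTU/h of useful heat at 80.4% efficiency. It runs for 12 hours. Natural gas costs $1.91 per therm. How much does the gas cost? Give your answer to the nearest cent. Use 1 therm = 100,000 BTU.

$13.91

Heat delivered = 48,800 BTU/h × 12 h = 585,600 BTU
Gas input = 585,600 / 0.804 = 728,358 BTU
= 728,358 / 100,000 = 7.284 therm
Cost = 7.284 × $1.91/therm = $13.91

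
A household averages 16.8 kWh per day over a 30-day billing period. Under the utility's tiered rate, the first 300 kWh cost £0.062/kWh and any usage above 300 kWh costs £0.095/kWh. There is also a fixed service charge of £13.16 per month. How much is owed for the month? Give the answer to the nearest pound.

Usage = 16.8 kWh/day × 30 days = 504 kWh
First 300 kWh × £0.062 = £18.60
Remaining 204 kWh × £0.095 = £19.38
Energy charge = £37.98; + service £13.16 = £51.14 ≈ £51

£51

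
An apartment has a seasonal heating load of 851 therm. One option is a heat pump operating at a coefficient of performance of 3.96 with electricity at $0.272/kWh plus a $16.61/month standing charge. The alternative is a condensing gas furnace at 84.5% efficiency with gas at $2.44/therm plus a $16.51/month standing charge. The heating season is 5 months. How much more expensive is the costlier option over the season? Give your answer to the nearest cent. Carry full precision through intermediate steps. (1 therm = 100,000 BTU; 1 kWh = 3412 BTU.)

Heat load = 851 therm × 100,000 = 85,100,000 BTU
Gas: input = 85,100,000 / 0.845 = 100,710,059 BTU = 1,007 therm → 1,007 × $2.44 = $2,457.33; + 5 × $16.51 standing = $2,539.88
Heat pump: 85,100,000 BTU / 3412 = 24,940 kWh heat; / 3.96 = 6,298 kWh in → × $0.272 = $1,713.15; + 5 × $16.61 standing = $1,796.20
Difference = |$2,539.88 − $1,796.20| = $743.68

$743.68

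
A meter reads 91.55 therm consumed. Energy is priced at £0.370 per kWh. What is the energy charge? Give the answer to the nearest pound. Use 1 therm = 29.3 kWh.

91.55 therm × (29.3 kWh/therm) = 2,682 kWh
Cost = 2,682 kWh × £0.370/kWh = £992.49 ≈ £992

£992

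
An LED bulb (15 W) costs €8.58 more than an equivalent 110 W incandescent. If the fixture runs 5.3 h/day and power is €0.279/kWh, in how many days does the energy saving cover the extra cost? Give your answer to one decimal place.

61.1 days

Power saved = 110 − 15 = 95 W
Daily energy saved = 95 W × 5.3 h = 503.5 Wh = 0.5035 kWh
Daily savings = 0.5035 × €0.279 = €0.1405
Payback = €8.58 / €0.1405 per day = 61.08 days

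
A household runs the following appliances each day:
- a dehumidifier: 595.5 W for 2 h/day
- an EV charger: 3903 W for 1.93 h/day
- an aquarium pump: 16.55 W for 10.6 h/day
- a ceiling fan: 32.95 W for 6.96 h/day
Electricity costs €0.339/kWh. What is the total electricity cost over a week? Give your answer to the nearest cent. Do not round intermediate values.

dehumidifier: 595.5 W × 2 h × 7 d = 8,337 Wh = 8.337 kWh
EV charger: 3903 W × 1.93 h × 7 d = 52,730 Wh = 52.73 kWh
aquarium pump: 16.55 W × 10.6 h × 7 d = 1,228 Wh = 1.228 kWh
ceiling fan: 32.95 W × 6.96 h × 7 d = 1,605 Wh = 1.605 kWh
Total energy = 8.337 + 52.73 + 1.228 + 1.605 = 63.9 kWh
Cost = 63.9 kWh × €0.339 = €21.66

€21.66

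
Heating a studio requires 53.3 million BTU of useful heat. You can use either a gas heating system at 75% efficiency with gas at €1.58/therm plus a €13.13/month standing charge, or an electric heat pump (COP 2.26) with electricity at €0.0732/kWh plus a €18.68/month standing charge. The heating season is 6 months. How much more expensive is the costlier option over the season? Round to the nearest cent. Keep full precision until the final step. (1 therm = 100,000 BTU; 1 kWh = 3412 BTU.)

€583.59

Heat load = 53.3 × 10⁶ BTU = 53,300,000 BTU
Gas: input = 53,300,000 / 0.75 = 71,066,667 BTU = 710.7 therm → 710.7 × €1.58 = €1,122.85; + 6 × €13.13 standing = €1,201.63
Heat pump: 53,300,000 BTU / 3412 = 15,620 kWh heat; / 2.26 = 6,912 kWh in → × €0.0732 = €505.97; + 6 × €18.68 standing = €618.05
Difference = |€1,201.63 − €618.05| = €583.59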